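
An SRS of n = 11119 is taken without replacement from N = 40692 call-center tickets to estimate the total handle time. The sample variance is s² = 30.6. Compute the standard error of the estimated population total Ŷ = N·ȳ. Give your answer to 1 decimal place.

1819.8

Var(Ŷ) = N²·Var(ȳ) = N²·(1 − n/N)·s²/n.
f = 11119/40692 = 0.27324781; Var(ȳ) = 0.72675219·30.6/11119 = 0.0020000555.
Var(Ŷ) = 40692² · 0.0020000555 = 3.3117696 × 10^6.
SE(Ŷ) = √(3.3117696 × 10^6) = 1819.8.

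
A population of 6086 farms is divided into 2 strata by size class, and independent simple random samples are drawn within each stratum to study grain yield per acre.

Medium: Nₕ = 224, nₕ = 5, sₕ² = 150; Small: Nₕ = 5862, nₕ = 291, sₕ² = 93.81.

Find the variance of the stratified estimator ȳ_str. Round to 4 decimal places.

0.3240

Var(ȳ_str) = Σₕ Wₕ²(1 − fₕ)sₕ²/nₕ with Wₕ = Nₕ/N, N = 6086.
Medium: Wₕ = 0.03680578; term = 0.03680578²·(1 − 0.02232143)·150/5 = 0.039732829.
Small: Wₕ = 0.96319422; term = 0.96319422²·(1 − 0.04964176)·93.81/291 = 0.28423086.
Sum = 0.32396369.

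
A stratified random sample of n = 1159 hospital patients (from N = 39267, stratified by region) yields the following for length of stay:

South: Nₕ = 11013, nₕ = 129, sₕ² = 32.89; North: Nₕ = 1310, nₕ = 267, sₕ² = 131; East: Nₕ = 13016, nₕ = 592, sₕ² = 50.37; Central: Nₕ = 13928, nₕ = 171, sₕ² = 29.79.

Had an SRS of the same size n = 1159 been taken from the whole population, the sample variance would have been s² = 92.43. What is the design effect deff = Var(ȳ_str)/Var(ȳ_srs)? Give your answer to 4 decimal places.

Var(ȳ_str) = Σ Wₕ²(1−fₕ)sₕ²/nₕ with Wₕ = Nₕ/39267:
  South: (11013/39267)²·(1−129/11013)·32.89/129 = 0.019820422
  North: (1310/39267)²·(1−267/1310)·131/267 = 4.3477062 × 10^-4
  East: (13016/39267)²·(1−592/13016)·50.37/592 = 0.0089234703
  Central: (13928/39267)²·(1−171/13928)·29.79/171 = 0.021648681
  → Var(ȳ_str) = 0.050827344.
Var(ȳ_srs) = (1 − 1159/39267)·92.43/1159 = 0.077395899.
deff = 0.050827344 / 0.077395899 = 0.6567.

0.6567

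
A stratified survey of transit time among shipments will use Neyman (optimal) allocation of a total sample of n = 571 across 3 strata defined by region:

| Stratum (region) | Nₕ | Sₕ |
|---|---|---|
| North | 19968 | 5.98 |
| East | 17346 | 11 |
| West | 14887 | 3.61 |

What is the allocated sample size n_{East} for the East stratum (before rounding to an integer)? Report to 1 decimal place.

299.3

Neyman allocation: nₕ = n·NₕSₕ / Σⱼ NⱼSⱼ.
Σ NⱼSⱼ = 19968·5.98 + 17346·11 + 14887·3.61 = 363956.71.
n_{East} = 571·17346·11 / 363956.71 = 299.3.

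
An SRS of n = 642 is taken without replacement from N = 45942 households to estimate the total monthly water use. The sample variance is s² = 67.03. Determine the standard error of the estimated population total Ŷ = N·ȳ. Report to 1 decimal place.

14740.8

Var(Ŷ) = N²·Var(ȳ) = N²·(1 − n/N)·s²/n.
f = 642/45942 = 0.01397414; Var(ȳ) = 0.98602586·67.03/642 = 0.10294909.
Var(Ŷ) = 45942² · 0.10294909 = 2.1729128 × 10^8.
SE(Ŷ) = √(2.1729128 × 10^8) = 14740.8.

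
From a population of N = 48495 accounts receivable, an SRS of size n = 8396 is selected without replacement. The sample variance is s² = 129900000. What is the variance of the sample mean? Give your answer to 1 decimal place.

12793.0

Under SRS without replacement, Var(ȳ) = (1 − f)·s²/n with f = n/N = 8396/48495 = 0.17313125.
Var(ȳ) = (1 − 0.17313125)·129900000/8396 = 0.82686875·15471.653 = 12793.027.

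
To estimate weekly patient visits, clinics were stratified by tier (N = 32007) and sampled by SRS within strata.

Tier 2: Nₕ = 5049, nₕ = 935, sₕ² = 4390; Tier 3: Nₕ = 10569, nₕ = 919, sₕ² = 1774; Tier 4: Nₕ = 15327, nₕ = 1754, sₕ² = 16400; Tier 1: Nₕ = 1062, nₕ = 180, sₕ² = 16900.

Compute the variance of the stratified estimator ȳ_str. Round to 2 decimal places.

2.27

Var(ȳ_str) = Σₕ Wₕ²(1 − fₕ)sₕ²/nₕ with Wₕ = Nₕ/N, N = 32007.
Tier 2: Wₕ = 0.15774674; term = 0.15774674²·(1 − 0.18518519)·4390/935 = 0.095199053.
Tier 3: Wₕ = 0.33020902; term = 0.33020902²·(1 − 0.08695241)·1774/919 = 0.19218053.
Tier 4: Wₕ = 0.47886400; term = 0.47886400²·(1 − 0.11443857)·16400/1754 = 1.8987043.
Tier 1: Wₕ = 0.03318024; term = 0.03318024²·(1 − 0.16949153)·16900/180 = 0.085845466.
Sum = 2.2719293.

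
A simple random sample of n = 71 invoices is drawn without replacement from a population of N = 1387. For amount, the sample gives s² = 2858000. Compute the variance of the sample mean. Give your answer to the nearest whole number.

38193

Under SRS without replacement, Var(ȳ) = (1 − f)·s²/n with f = n/N = 71/1387 = 0.05118962.
Var(ȳ) = (1 − 0.05118962)·2858000/71 = 0.94881038·40253.521 = 38192.959.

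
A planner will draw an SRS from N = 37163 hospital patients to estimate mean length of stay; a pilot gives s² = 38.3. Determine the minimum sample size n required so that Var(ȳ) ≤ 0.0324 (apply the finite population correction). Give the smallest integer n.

1146

Without fpc, n₀ = s²/D = 38.3/0.0324 = 1182.0988.
With fpc, (1 − n/N)·s²/n ≤ D requires n ≥ n₀/(1 + n₀/N) = 1182.0988/(1 + 1182.0988/37163) = 1145.6572.
Rounding up, n = 1146.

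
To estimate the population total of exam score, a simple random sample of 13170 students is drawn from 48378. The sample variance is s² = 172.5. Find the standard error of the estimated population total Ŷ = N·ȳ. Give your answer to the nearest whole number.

Var(Ŷ) = N²·Var(ȳ) = N²·(1 − n/N)·s²/n.
f = 13170/48378 = 0.27223118; Var(ȳ) = 0.72776882·172.5/13170 = 0.0095322795.
Var(Ŷ) = 48378² · 0.0095322795 = 2.2309641 × 10^7.
SE(Ŷ) = √(2.2309641 × 10^7) = 4723.

4723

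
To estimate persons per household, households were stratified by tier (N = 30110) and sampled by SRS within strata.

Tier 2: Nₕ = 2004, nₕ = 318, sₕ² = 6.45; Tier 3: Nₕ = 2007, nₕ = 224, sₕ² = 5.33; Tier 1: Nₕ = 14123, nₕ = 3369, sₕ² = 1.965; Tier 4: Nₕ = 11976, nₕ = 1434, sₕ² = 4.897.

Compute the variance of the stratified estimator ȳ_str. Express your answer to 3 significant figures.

7.43 × 10^-4

Var(ȳ_str) = Σₕ Wₕ²(1 − fₕ)sₕ²/nₕ with Wₕ = Nₕ/N, N = 30110.
Tier 2: Wₕ = 0.06655596; term = 0.06655596²·(1 − 0.15868263)·6.45/318 = 7.5590353 × 10^-5.
Tier 3: Wₕ = 0.06665560; term = 0.06665560²·(1 − 0.11160937)·5.33/224 = 9.3919635 × 10^-5.
Tier 1: Wₕ = 0.46904683; term = 0.46904683²·(1 − 0.23854705)·1.965/3369 = 9.7709552 × 10^-5.
Tier 4: Wₕ = 0.39774161; term = 0.39774161²·(1 − 0.11973948)·4.897/1434 = 4.7554787 × 10^-4.
Sum = 7.4276741 × 10^-4.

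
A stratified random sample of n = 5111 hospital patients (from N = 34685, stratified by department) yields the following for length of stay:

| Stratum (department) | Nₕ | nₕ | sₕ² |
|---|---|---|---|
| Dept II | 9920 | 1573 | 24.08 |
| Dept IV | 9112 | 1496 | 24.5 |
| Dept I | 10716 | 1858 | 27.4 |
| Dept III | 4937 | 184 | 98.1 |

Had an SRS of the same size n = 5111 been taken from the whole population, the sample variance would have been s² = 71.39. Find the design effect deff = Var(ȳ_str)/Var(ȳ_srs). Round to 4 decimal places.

Var(ȳ_str) = Σ Wₕ²(1−fₕ)sₕ²/nₕ with Wₕ = Nₕ/34685:
  Dept II: (9920/34685)²·(1−1573/9920)·24.08/1573 = 0.0010536259
  Dept IV: (9112/34685)²·(1−1496/9112)·24.5/1496 = 9.4469527 × 10^-4
  Dept I: (10716/34685)²·(1−1858/10716)·27.4/1858 = 0.0011635628
  Dept III: (4937/34685)²·(1−184/4937)·98.1/184 = 0.010399171
  → Var(ȳ_str) = 0.013561055.
Var(ȳ_srs) = (1 − 5111/34685)·71.39/5111 = 0.011909674.
deff = 0.013561055 / 0.011909674 = 1.1387.

1.1387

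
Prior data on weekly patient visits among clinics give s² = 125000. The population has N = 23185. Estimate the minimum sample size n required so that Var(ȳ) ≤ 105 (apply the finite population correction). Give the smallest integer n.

Without fpc, n₀ = s²/D = 125000/105 = 1190.4762.
With fpc, (1 − n/N)·s²/n ≤ D requires n ≥ n₀/(1 + n₀/N) = 1190.4762/(1 + 1190.4762/23185) = 1132.3344.
Rounding up, n = 1133.

1133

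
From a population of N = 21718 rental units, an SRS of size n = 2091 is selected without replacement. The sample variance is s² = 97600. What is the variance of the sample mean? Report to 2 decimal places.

42.18

Under SRS without replacement, Var(ȳ) = (1 − f)·s²/n with f = n/N = 2091/21718 = 0.09627958.
Var(ȳ) = (1 − 0.09627958)·97600/2091 = 0.90372042·46.676231 = 42.182263.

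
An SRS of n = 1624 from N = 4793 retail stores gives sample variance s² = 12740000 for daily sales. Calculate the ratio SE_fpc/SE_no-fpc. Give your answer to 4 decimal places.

0.8131

f = n/N = 1624/4793 = 0.33882746.
SE_no-fpc = √(s²/n) = 88.571031; SE_fpc = √((1−f)s²/n) = 72.019335.
Ratio = √(1−f) = 0.81312517.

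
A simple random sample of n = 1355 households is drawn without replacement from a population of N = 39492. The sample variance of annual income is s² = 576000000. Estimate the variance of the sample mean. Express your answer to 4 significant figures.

Under SRS without replacement, Var(ȳ) = (1 − f)·s²/n with f = n/N = 1355/39492 = 0.03431075.
Var(ȳ) = (1 − 0.03431075)·576000000/1355 = 0.96568925·425092.25 = 410507.02.

410500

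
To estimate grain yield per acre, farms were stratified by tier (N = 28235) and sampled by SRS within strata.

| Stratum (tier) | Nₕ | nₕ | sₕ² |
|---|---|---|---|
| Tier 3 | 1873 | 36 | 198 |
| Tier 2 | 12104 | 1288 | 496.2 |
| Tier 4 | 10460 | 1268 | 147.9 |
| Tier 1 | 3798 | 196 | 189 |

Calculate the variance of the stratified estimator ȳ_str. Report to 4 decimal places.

0.1176

Var(ȳ_str) = Σₕ Wₕ²(1 − fₕ)sₕ²/nₕ with Wₕ = Nₕ/N, N = 28235.
Tier 3: Wₕ = 0.06633611; term = 0.06633611²·(1 − 0.01922050)·198/36 = 0.023737449.
Tier 2: Wₕ = 0.42868780; term = 0.42868780²·(1 − 0.10641110)·496.2/1288 = 0.06326462.
Tier 4: Wₕ = 0.37046219; term = 0.37046219²·(1 − 0.12122371)·147.9/1268 = 0.014067439.
Tier 1: Wₕ = 0.13451390; term = 0.13451390²·(1 − 0.05160611)·189/196 = 0.016547364.
Sum = 0.11761687.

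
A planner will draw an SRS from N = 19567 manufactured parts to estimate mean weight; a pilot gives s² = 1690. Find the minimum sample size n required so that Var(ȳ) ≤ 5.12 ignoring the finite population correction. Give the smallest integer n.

331

Without fpc, n₀ = s²/D = 1690/5.12 = 330.0781.
Rounding up, n = 331.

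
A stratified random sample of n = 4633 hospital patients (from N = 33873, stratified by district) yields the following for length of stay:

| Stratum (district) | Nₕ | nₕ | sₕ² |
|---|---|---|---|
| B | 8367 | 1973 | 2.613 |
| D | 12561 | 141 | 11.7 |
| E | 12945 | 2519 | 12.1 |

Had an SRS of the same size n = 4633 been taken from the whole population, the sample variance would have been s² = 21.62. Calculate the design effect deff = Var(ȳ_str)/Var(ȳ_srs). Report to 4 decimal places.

2.9564

Var(ȳ_str) = Σ Wₕ²(1−fₕ)sₕ²/nₕ with Wₕ = Nₕ/33873:
  B: (8367/33873)²·(1−1973/8367)·2.613/1973 = 6.1751484 × 10^-5
  D: (12561/33873)²·(1−141/12561)·11.7/141 = 0.011282497
  E: (12945/33873)²·(1−2519/12945)·12.1/2519 = 5.6502759 × 10^-4
  → Var(ȳ_str) = 0.011909276.
Var(ȳ_srs) = (1 − 4633/33873)·21.62/4633 = 0.0040282563.
deff = 0.011909276 / 0.0040282563 = 2.9564.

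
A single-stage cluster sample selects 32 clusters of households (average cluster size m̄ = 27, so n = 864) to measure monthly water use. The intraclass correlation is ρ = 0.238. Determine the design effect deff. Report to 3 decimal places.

deff = 1 + (27 − 1)·0.238 = 1 + 6.188 = 7.188.

7.188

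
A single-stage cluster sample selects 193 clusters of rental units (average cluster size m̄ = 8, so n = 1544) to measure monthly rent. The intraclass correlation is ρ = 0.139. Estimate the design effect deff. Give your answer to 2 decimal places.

1.97

deff = 1 + (8 − 1)·0.139 = 1 + 0.973 = 1.973.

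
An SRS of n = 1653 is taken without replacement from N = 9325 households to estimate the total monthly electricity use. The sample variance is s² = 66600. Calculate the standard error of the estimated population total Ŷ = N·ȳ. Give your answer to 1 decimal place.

Var(Ŷ) = N²·Var(ȳ) = N²·(1 − n/N)·s²/n.
f = 1653/9325 = 0.17726542; Var(ȳ) = 0.82273458·66600/1653 = 33.14829.
Var(Ŷ) = 9325² · 33.14829 = 2.8824303 × 10^9.
SE(Ŷ) = √(2.8824303 × 10^9) = 53688.3.

53688.3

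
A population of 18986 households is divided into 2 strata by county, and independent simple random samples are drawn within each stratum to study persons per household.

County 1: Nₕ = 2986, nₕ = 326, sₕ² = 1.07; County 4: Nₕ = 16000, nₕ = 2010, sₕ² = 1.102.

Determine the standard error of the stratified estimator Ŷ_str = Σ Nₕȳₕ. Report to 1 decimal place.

385.7

Var(Ŷ_str) = Σₕ Nₕ²(1 − fₕ)sₕ²/nₕ.
County 1: 2986²·(1 − 326/2986)·1.07/326 = 26069.795.
County 4: 16000²·(1 − 2010/16000)·1.102/2010 = 122722.23.
Sum = 148792.03.
SE = √(148792.03) = 385.7.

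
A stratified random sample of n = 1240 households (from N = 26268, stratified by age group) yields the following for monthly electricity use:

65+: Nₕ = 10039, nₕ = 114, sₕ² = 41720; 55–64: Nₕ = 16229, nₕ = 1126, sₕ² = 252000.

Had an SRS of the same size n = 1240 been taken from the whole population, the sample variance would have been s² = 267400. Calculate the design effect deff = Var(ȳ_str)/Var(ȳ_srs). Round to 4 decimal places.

Var(ȳ_str) = Σ Wₕ²(1−fₕ)sₕ²/nₕ with Wₕ = Nₕ/26268:
  65+: (10039/26268)²·(1−114/10039)·41720/114 = 52.845304
  55–64: (16229/26268)²·(1−1126/16229)·252000/1126 = 79.499266
  → Var(ȳ_str) = 132.34457.
Var(ȳ_srs) = (1 − 1240/26268)·267400/1240 = 205.46547.
deff = 132.34457 / 205.46547 = 0.6441.

0.6441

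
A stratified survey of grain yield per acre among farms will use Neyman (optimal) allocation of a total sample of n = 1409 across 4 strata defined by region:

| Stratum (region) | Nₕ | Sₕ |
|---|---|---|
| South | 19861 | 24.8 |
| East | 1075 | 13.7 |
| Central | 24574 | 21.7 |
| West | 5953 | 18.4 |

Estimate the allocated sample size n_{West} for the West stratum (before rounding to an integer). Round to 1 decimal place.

134.2

Neyman allocation: nₕ = n·NₕSₕ / Σⱼ NⱼSⱼ.
Σ NⱼSⱼ = 19861·24.8 + 1075·13.7 + 24574·21.7 + 5953·18.4 = 1.1500713 × 10^6.
n_{West} = 1409·5953·18.4 / (1.1500713 × 10^6) = 134.2.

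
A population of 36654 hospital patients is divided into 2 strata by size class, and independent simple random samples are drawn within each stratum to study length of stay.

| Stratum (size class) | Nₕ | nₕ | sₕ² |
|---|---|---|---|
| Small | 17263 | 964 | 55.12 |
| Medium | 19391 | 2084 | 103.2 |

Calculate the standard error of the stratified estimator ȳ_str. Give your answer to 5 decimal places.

Var(ȳ_str) = Σₕ Wₕ²(1 − fₕ)sₕ²/nₕ with Wₕ = Nₕ/N, N = 36654.
Small: Wₕ = 0.47097179; term = 0.47097179²·(1 − 0.05584197)·55.12/964 = 0.011974755.
Medium: Wₕ = 0.52902821; term = 0.52902821²·(1 − 0.10747254)·103.2/2084 = 0.012369759.
Sum = 0.024344514.
SE = √(0.024344514) = 0.15603.

0.15603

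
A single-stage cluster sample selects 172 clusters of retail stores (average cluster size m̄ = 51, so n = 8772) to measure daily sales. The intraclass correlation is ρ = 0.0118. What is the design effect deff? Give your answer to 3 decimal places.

1.590

deff = 1 + (51 − 1)·0.0118 = 1 + 0.59 = 1.59.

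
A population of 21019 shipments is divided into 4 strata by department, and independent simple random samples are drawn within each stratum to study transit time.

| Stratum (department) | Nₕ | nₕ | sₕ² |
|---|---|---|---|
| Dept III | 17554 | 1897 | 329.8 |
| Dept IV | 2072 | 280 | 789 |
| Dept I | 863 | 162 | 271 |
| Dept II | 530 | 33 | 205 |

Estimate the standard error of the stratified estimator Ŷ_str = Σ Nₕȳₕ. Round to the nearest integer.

Var(Ŷ_str) = Σₕ Nₕ²(1 − fₕ)sₕ²/nₕ.
Dept III: 17554²·(1 − 1897/17554)·329.8/1897 = 4.7782401 × 10^7.
Dept IV: 2072²·(1 − 280/2072)·789/280 = 1.0462771 × 10^7.
Dept I: 863²·(1 − 162/863)·271/162 = 1.012006 × 10^6.
Dept II: 530²·(1 − 33/530)·205/33 = 1.6363348 × 10^6.
Sum = 6.0893513 × 10^7.
SE = √(6.0893513 × 10^7) = 7803.

7803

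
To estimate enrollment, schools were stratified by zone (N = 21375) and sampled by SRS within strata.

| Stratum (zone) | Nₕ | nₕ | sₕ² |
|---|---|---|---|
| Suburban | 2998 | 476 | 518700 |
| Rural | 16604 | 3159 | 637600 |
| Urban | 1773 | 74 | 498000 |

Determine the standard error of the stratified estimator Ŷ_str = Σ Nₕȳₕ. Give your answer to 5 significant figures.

Var(Ŷ_str) = Σₕ Nₕ²(1 − fₕ)sₕ²/nₕ.
Suburban: 2998²·(1 − 476/2998)·518700/476 = 8.2392182 × 10^9.
Rural: 16604²·(1 − 3159/16604)·637600/3159 = 4.5058031 × 10^10.
Urban: 1773²·(1 − 74/1773)·498000/74 = 2.0272147 × 10^10.
Sum = 7.3569396 × 10^10.
SE = √(7.3569396 × 10^10) = 271240.

271240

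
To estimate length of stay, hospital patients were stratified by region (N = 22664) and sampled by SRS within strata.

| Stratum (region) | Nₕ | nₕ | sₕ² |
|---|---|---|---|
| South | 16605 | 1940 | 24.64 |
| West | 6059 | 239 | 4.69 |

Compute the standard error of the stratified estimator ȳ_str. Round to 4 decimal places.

0.0858

Var(ȳ_str) = Σₕ Wₕ²(1 − fₕ)sₕ²/nₕ with Wₕ = Nₕ/N, N = 22664.
South: Wₕ = 0.73265972; term = 0.73265972²·(1 − 0.11683228)·24.64/1940 = 0.0060212519.
West: Wₕ = 0.26734028; term = 0.26734028²·(1 − 0.03944545)·4.69/239 = 0.0013471804.
Sum = 0.0073684323.
SE = √(0.0073684323) = 0.0858.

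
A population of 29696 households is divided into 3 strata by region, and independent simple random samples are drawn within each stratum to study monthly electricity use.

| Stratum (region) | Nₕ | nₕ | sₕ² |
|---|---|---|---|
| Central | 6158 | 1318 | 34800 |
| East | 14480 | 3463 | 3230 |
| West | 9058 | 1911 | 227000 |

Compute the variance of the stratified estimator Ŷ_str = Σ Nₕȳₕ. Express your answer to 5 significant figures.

Var(Ŷ_str) = Σₕ Nₕ²(1 − fₕ)sₕ²/nₕ.
Central: 6158²·(1 − 1318/6158)·34800/1318 = 7.8695315 × 10^8.
East: 14480²·(1 − 3463/14480)·3230/3463 = 1.4879281 × 10^8.
West: 9058²·(1 − 1911/9058)·227000/1911 = 7.6899102 × 10^9.
Sum = 8.6256562 × 10^9.

8.6257 × 10^9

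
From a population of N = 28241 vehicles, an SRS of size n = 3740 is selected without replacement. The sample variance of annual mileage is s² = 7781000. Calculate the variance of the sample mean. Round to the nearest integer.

Under SRS without replacement, Var(ȳ) = (1 − f)·s²/n with f = n/N = 3740/28241 = 0.13243157.
Var(ȳ) = (1 − 0.13243157)·7781000/3740 = 0.86756843·2080.4813 = 1804.9599.

1805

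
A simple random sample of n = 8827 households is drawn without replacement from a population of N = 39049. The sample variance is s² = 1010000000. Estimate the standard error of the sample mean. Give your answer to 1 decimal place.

297.6

Under SRS without replacement, Var(ȳ) = (1 − f)·s²/n with f = n/N = 8827/39049 = 0.22604932.
Var(ȳ) = (1 − 0.22604932)·1010000000/8827 = 0.77395068·114421.66 = 88556.722.
SE(ȳ) = √(88556.722) = 297.6.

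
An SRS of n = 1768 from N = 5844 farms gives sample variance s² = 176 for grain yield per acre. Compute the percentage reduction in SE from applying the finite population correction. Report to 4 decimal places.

f = n/N = 1768/5844 = 0.30253251.
SE_no-fpc = √(s²/n) = 0.31551151; SE_fpc = √((1−f)s²/n) = 0.26349792.
Ratio = √(1−f) = 0.83514519. Reduction = 100·(1 − 0.83514519) = 16.4855%.

16.4855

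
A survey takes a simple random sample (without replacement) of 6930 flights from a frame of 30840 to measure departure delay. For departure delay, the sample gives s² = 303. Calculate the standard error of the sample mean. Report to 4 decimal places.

Under SRS without replacement, Var(ȳ) = (1 − f)·s²/n with f = n/N = 6930/30840 = 0.22470817.
Var(ȳ) = (1 − 0.22470817)·303/6930 = 0.77529183·0.043722944 = 0.033898041.
SE(ȳ) = √(0.033898041) = 0.1841.

0.1841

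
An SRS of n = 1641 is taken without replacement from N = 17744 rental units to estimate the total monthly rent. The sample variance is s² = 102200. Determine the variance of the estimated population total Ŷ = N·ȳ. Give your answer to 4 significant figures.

1.780 × 10^10

Var(Ŷ) = N²·Var(ȳ) = N²·(1 − n/N)·s²/n.
f = 1641/17744 = 0.09248197; Var(ȳ) = 0.90751803·102200/1641 = 56.519405.
Var(Ŷ) = 17744² · 56.519405 = 1.7795108 × 10^10.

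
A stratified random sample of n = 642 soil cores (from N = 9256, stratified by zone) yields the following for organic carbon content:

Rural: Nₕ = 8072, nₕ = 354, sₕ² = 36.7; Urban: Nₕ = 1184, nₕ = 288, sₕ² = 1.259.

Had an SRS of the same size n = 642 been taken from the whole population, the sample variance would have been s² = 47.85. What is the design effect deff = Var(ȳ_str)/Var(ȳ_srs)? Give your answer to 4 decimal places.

1.0876

Var(ȳ_str) = Σ Wₕ²(1−fₕ)sₕ²/nₕ with Wₕ = Nₕ/9256:
  Rural: (8072/9256)²·(1−354/8072)·36.7/354 = 0.075387968
  Urban: (1184/9256)²·(1−288/1184)·1.259/288 = 5.4131026 × 10^-5
  → Var(ȳ_str) = 0.075442099.
Var(ȳ_srs) = (1 − 642/9256)·47.85/642 = 0.069363091.
deff = 0.075442099 / 0.069363091 = 1.0876.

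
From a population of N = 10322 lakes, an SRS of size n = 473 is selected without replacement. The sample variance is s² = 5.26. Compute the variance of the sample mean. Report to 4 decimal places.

0.0106

Under SRS without replacement, Var(ȳ) = (1 − f)·s²/n with f = n/N = 473/10322 = 0.04582445.
Var(ȳ) = (1 − 0.04582445)·5.26/473 = 0.95417555·0.011120507 = 0.010610916.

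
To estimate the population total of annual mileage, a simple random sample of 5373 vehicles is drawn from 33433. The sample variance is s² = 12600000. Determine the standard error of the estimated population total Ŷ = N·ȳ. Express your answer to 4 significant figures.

Var(Ŷ) = N²·Var(ȳ) = N²·(1 − n/N)·s²/n.
f = 5373/33433 = 0.16070948; Var(ȳ) = 0.83929052·12600000/5373 = 1968.1855.
Var(Ŷ) = 33433² · 1968.1855 = 2.1999698 × 10^12.
SE(Ŷ) = √(2.1999698 × 10^12) = 1.483 × 10^6.

1.483 × 10^6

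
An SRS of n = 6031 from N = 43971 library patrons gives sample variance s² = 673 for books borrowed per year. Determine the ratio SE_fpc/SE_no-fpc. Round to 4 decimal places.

0.9289

f = n/N = 6031/43971 = 0.13715858.
SE_no-fpc = √(s²/n) = 0.33405107; SE_fpc = √((1−f)s²/n) = 0.31029756.
Ratio = √(1−f) = 0.92889258.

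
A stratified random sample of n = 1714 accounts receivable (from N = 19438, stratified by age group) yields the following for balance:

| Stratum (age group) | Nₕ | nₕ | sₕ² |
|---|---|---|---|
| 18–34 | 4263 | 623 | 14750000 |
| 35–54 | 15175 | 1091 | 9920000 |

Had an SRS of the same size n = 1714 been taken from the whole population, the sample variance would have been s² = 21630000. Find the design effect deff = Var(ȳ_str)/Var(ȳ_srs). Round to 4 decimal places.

Var(ȳ_str) = Σ Wₕ²(1−fₕ)sₕ²/nₕ with Wₕ = Nₕ/19438:
  18–34: (4263/19438)²·(1−623/4263)·14750000/623 = 972.33862
  35–54: (15175/19438)²·(1−1091/15175)·9920000/1091 = 5143.26
  → Var(ȳ_str) = 6115.5986.
Var(ȳ_srs) = (1 − 1714/19438)·21630000/1714 = 11506.834.
deff = 6115.5986 / 11506.834 = 0.5315.

0.5315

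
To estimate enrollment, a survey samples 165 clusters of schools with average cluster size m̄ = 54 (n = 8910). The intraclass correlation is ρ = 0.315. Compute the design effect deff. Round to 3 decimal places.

17.695

deff = 1 + (54 − 1)·0.315 = 1 + 16.695 = 17.695.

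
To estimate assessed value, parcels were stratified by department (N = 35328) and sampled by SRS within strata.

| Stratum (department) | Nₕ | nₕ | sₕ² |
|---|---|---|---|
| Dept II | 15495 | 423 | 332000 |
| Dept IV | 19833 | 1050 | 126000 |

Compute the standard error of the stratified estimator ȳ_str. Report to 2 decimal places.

Var(ȳ_str) = Σₕ Wₕ²(1 − fₕ)sₕ²/nₕ with Wₕ = Nₕ/N, N = 35328.
Dept II: Wₕ = 0.43860394; term = 0.43860394²·(1 − 0.02729913)·332000/423 = 146.86627.
Dept IV: Wₕ = 0.56139606; term = 0.56139606²·(1 − 0.05294207)·126000/1050 = 35.817603.
Sum = 182.68387.
SE = √(182.68387) = 13.52.

13.52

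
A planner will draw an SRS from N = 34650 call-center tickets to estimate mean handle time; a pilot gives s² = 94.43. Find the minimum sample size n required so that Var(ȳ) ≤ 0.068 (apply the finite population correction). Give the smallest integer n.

1336

Without fpc, n₀ = s²/D = 94.43/0.068 = 1388.6765.
With fpc, (1 − n/N)·s²/n ≤ D requires n ≥ n₀/(1 + n₀/N) = 1388.6765/(1 + 1388.6765/34650) = 1335.1667.
Rounding up, n = 1336.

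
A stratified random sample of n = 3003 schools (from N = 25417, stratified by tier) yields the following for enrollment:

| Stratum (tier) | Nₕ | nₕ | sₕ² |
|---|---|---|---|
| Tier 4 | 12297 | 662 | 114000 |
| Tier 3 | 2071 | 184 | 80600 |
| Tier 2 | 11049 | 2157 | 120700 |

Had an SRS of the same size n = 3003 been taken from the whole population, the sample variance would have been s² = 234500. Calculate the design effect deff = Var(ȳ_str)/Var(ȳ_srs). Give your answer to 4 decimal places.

Var(ȳ_str) = Σ Wₕ²(1−fₕ)sₕ²/nₕ with Wₕ = Nₕ/25417:
  Tier 4: (12297/25417)²·(1−662/12297)·114000/662 = 38.138521
  Tier 3: (2071/25417)²·(1−184/2071)·80600/184 = 2.649846
  Tier 2: (11049/25417)²·(1−2157/11049)·120700/2157 = 8.5100277
  → Var(ȳ_str) = 49.298395.
Var(ȳ_srs) = (1 − 3003/25417)·234500/3003 = 68.86247.
deff = 49.298395 / 68.86247 = 0.7159.

0.7159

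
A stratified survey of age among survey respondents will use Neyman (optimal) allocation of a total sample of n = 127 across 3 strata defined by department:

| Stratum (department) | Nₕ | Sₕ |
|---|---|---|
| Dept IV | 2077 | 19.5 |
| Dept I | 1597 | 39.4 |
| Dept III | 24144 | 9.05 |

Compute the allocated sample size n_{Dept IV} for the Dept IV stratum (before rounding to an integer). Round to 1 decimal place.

Neyman allocation: nₕ = n·NₕSₕ / Σⱼ NⱼSⱼ.
Σ NⱼSⱼ = 2077·19.5 + 1597·39.4 + 24144·9.05 = 321926.5.
n_{Dept IV} = 127·2077·19.5 / 321926.5 = 16.0.

16.0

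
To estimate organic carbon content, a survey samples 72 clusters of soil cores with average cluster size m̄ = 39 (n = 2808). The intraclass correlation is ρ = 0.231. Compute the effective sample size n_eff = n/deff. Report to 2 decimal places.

287.18

deff = 1 + (39 − 1)·0.231 = 1 + 8.778 = 9.778.
n_eff = 2808 / 9.778 = 287.18.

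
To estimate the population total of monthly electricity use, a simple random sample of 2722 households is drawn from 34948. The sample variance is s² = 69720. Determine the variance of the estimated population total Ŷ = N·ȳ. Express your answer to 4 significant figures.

Var(Ŷ) = N²·Var(ȳ) = N²·(1 − n/N)·s²/n.
f = 2722/34948 = 0.07788715; Var(ȳ) = 0.92211285·69720/2722 = 23.618556.
Var(Ŷ) = 34948² · 23.618556 = 2.8846823 × 10^10.

2.885 × 10^10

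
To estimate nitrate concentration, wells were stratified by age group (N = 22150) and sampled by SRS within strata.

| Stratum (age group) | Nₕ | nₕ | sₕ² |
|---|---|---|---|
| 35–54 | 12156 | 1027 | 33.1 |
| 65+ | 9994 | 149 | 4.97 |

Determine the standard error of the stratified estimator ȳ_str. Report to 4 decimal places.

Var(ȳ_str) = Σₕ Wₕ²(1 − fₕ)sₕ²/nₕ with Wₕ = Nₕ/N, N = 22150.
35–54: Wₕ = 0.54880361; term = 0.54880361²·(1 − 0.08448503)·33.1/1027 = 0.0088870357.
65+: Wₕ = 0.45119639; term = 0.45119639²·(1 − 0.01490895)·4.97/149 = 0.0066892546.
Sum = 0.01557629.
SE = √(0.01557629) = 0.1248.

0.1248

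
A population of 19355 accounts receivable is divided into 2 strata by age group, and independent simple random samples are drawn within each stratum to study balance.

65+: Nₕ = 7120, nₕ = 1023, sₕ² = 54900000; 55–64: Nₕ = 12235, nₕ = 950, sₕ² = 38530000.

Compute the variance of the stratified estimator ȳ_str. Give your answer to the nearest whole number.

21167

Var(ȳ_str) = Σₕ Wₕ²(1 − fₕ)sₕ²/nₕ with Wₕ = Nₕ/N, N = 19355.
65+: Wₕ = 0.36786360; term = 0.36786360²·(1 − 0.14367978)·54900000/1023 = 6218.7994.
55–64: Wₕ = 0.63213640; term = 0.63213640²·(1 − 0.07764610)·38530000/950 = 14948.396.
Sum = 21167.195.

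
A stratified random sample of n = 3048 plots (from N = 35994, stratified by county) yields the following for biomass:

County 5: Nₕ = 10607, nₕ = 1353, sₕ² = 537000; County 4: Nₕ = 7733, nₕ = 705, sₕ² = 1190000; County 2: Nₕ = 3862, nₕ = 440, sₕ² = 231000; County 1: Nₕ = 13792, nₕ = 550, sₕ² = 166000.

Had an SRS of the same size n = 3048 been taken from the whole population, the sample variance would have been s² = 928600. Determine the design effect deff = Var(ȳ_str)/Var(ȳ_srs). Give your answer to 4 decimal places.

Var(ȳ_str) = Σ Wₕ²(1−fₕ)sₕ²/nₕ with Wₕ = Nₕ/35994:
  County 5: (10607/35994)²·(1−1353/10607)·537000/1353 = 30.070339
  County 4: (7733/35994)²·(1−705/7733)·1190000/705 = 70.807194
  County 2: (3862/35994)²·(1−440/3862)·231000/440 = 5.3553931
  County 1: (13792/35994)²·(1−550/13792)·166000/550 = 42.546712
  → Var(ȳ_str) = 148.77964.
Var(ȳ_srs) = (1 − 3048/35994)·928600/3048 = 278.86005.
deff = 148.77964 / 278.86005 = 0.5335.

0.5335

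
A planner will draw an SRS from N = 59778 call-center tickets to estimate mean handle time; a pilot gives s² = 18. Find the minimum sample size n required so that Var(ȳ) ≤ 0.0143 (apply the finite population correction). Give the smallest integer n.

1233

Without fpc, n₀ = s²/D = 18/0.0143 = 1258.7413.
With fpc, (1 − n/N)·s²/n ≤ D requires n ≥ n₀/(1 + n₀/N) = 1258.7413/(1 + 1258.7413/59778) = 1232.7827.
Rounding up, n = 1233.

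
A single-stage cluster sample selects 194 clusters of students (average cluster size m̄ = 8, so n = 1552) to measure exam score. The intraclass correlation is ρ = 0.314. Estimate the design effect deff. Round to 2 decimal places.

deff = 1 + (8 − 1)·0.314 = 1 + 2.198 = 3.198.

3.20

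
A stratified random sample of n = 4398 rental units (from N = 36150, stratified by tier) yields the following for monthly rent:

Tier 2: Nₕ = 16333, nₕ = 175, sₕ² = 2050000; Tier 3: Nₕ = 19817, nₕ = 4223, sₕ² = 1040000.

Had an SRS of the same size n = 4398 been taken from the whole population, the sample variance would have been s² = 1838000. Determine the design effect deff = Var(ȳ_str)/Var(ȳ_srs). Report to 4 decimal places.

Var(ȳ_str) = Σ Wₕ²(1−fₕ)sₕ²/nₕ with Wₕ = Nₕ/36150:
  Tier 2: (16333/36150)²·(1−175/16333)·2050000/175 = 2365.6624
  Tier 3: (19817/36150)²·(1−4223/19817)·1040000/4223 = 58.235941
  → Var(ȳ_str) = 2423.8983.
Var(ȳ_srs) = (1 − 4398/36150)·1838000/4398 = 367.07353.
deff = 2423.8983 / 367.07353 = 6.6033.

6.6033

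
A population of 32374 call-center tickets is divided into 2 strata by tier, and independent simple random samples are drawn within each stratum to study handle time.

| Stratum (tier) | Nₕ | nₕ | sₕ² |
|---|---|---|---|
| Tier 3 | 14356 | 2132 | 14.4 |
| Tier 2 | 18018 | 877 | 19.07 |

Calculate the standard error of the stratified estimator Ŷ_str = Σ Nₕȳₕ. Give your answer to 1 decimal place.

2810.9

Var(Ŷ_str) = Σₕ Nₕ²(1 − fₕ)sₕ²/nₕ.
Tier 3: 14356²·(1 − 2132/14356)·14.4/2132 = 1.1852831 × 10^6.
Tier 2: 18018²·(1 − 877/18018)·19.07/877 = 6.7157394 × 10^6.
Sum = 7.9010225 × 10^6.
SE = √(7.9010225 × 10^6) = 2810.9.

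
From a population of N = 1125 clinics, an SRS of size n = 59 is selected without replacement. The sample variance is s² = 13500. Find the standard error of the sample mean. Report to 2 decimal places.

14.72

Under SRS without replacement, Var(ȳ) = (1 − f)·s²/n with f = n/N = 59/1125 = 0.05244444.
Var(ȳ) = (1 − 0.05244444)·13500/59 = 0.94755556·228.81356 = 216.81356.
SE(ȳ) = √(216.81356) = 14.72.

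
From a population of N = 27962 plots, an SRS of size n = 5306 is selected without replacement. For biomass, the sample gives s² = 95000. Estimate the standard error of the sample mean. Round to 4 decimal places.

3.8088

Under SRS without replacement, Var(ȳ) = (1 − f)·s²/n with f = n/N = 5306/27962 = 0.18975753.
Var(ȳ) = (1 − 0.18975753)·95000/5306 = 0.81024247·17.904259 = 14.506791.
SE(ȳ) = √(14.506791) = 3.8088.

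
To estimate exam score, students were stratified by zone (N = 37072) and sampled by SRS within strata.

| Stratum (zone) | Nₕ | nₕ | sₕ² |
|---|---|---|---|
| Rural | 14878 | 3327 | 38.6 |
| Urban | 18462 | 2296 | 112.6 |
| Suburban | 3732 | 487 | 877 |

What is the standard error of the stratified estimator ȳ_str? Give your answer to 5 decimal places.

0.16724

Var(ȳ_str) = Σₕ Wₕ²(1 − fₕ)sₕ²/nₕ with Wₕ = Nₕ/N, N = 37072.
Rural: Wₕ = 0.40132715; term = 0.40132715²·(1 − 0.22361877)·38.6/3327 = 0.0014507969.
Urban: Wₕ = 0.49800388; term = 0.49800388²·(1 − 0.12436356)·112.6/2296 = 0.010650152.
Suburban: Wₕ = 0.10066897; term = 0.10066897²·(1 − 0.13049303)·877/487 = 0.015868466.
Sum = 0.027969415.
SE = √(0.027969415) = 0.16724.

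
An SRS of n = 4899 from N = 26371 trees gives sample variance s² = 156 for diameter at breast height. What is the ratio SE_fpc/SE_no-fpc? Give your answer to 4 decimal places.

0.9023

f = n/N = 4899/26371 = 0.18577225.
SE_no-fpc = √(s²/n) = 0.17844672; SE_fpc = √((1−f)s²/n) = 0.16102063.
Ratio = √(1−f) = 0.90234569.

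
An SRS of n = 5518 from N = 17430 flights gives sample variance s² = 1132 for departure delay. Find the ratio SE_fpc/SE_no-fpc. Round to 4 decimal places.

0.8267

f = n/N = 5518/17430 = 0.31658061.
SE_no-fpc = √(s²/n) = 0.45293133; SE_fpc = √((1−f)s²/n) = 0.37443464.
Ratio = √(1−f) = 0.82669184.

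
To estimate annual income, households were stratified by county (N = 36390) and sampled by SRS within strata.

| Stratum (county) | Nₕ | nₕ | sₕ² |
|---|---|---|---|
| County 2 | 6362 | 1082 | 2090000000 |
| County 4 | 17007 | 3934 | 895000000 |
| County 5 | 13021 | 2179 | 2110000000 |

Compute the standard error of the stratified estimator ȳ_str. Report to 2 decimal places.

Var(ȳ_str) = Σₕ Wₕ²(1 − fₕ)sₕ²/nₕ with Wₕ = Nₕ/N, N = 36390.
County 2: Wₕ = 0.17482825; term = 0.17482825²·(1 − 0.17007230)·2090000000/1082 = 48998.468.
County 4: Wₕ = 0.46735367; term = 0.46735367²·(1 − 0.23131652)·895000000/3934 = 38196.849.
County 5: Wₕ = 0.35781808; term = 0.35781808²·(1 − 0.16734506)·2110000000/2179 = 103232.12.
Sum = 190427.44.
SE = √(190427.44) = 436.38.

436.38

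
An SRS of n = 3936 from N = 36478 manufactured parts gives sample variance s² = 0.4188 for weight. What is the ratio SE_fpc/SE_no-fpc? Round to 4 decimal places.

0.9445

f = n/N = 3936/36478 = 0.10790065.
SE_no-fpc = √(s²/n) = 0.010315156; SE_fpc = √((1−f)s²/n) = 0.0097427689.
Ratio = √(1−f) = 0.94451011.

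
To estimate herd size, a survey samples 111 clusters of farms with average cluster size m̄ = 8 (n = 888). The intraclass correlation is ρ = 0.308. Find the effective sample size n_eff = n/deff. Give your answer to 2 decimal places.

deff = 1 + (8 − 1)·0.308 = 1 + 2.156 = 3.156.
n_eff = 888 / 3.156 = 281.37.

281.37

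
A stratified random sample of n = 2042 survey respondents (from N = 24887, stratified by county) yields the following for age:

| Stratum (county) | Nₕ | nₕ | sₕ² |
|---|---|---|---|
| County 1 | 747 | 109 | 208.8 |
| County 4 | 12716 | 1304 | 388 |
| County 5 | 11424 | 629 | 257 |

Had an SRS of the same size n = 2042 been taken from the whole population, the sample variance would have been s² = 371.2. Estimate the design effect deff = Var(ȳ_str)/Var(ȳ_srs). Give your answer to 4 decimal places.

0.9142

Var(ȳ_str) = Σ Wₕ²(1−fₕ)sₕ²/nₕ with Wₕ = Nₕ/24887:
  County 1: (747/24887)²·(1−109/747)·208.8/109 = 0.0014740092
  County 4: (12716/24887)²·(1−1304/12716)·388/1304 = 0.069714212
  County 5: (11424/24887)²·(1−629/11424)·257/629 = 0.081353871
  → Var(ȳ_str) = 0.15254209.
Var(ȳ_srs) = (1 − 2042/24887)·371.2/2042 = 0.16686715.
deff = 0.15254209 / 0.16686715 = 0.9142.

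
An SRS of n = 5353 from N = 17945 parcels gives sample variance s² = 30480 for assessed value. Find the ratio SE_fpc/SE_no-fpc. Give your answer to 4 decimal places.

f = n/N = 5353/17945 = 0.29830036.
SE_no-fpc = √(s²/n) = 2.3862111; SE_fpc = √((1−f)s²/n) = 1.9988697.
Ratio = √(1−f) = 0.83767514.

0.8377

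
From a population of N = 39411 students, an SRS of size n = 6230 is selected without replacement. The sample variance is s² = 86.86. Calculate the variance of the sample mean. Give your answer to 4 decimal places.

Under SRS without replacement, Var(ȳ) = (1 − f)·s²/n with f = n/N = 6230/39411 = 0.15807769.
Var(ȳ) = (1 − 0.15807769)·86.86/6230 = 0.84192231·0.013942215 = 0.011738262.

0.0117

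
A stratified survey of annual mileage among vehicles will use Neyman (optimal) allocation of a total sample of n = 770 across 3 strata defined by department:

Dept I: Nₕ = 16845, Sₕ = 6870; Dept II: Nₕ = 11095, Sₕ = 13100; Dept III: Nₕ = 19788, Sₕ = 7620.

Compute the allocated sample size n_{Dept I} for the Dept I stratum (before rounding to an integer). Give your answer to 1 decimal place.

Neyman allocation: nₕ = n·NₕSₕ / Σⱼ NⱼSⱼ.
Σ NⱼSⱼ = 16845·6870 + 11095·13100 + 19788·7620 = 4.1185421 × 10^8.
n_{Dept I} = 770·16845·6870 / (4.1185421 × 10^8) = 216.4.

216.4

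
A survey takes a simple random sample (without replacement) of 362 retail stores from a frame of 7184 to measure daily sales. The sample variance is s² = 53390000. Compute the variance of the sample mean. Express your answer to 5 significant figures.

Under SRS without replacement, Var(ȳ) = (1 − f)·s²/n with f = n/N = 362/7184 = 0.05038976.
Var(ȳ) = (1 − 0.05038976)·53390000/362 = 0.94961024·147486.19 = 140054.39.

140050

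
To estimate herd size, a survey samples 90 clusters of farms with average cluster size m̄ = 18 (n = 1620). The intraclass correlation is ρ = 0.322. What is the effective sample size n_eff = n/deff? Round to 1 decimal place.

250.2

deff = 1 + (18 − 1)·0.322 = 1 + 5.474 = 6.474.
n_eff = 1620 / 6.474 = 250.2.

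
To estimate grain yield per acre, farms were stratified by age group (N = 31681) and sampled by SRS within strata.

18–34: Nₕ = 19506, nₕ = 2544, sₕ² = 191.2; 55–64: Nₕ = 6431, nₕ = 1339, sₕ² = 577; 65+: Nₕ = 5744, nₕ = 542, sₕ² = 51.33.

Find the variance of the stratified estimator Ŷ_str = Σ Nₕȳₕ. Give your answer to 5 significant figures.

4.1808 × 10^7

Var(Ŷ_str) = Σₕ Nₕ²(1 − fₕ)sₕ²/nₕ.
18–34: 19506²·(1 − 2544/19506)·191.2/2544 = 2.486658 × 10^7.
55–64: 6431²·(1 − 1339/6431)·577/1339 = 1.4111141 × 10^7.
65+: 5744²·(1 − 542/5744)·51.33/542 = 2.8298066 × 10^6.
Sum = 4.1807528 × 10^7.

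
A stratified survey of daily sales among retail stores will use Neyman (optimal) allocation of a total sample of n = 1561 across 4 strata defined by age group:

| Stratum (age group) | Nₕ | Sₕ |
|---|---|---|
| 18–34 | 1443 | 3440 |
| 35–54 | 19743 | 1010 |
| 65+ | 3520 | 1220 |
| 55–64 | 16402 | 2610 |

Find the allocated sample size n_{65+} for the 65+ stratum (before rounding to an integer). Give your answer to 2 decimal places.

Neyman allocation: nₕ = n·NₕSₕ / Σⱼ NⱼSⱼ.
Σ NⱼSⱼ = 1443·3440 + 19743·1010 + 3520·1220 + 16402·2610 = 7.200797 × 10^7.
n_{65+} = 1561·3520·1220 / (7.200797 × 10^7) = 93.09.

93.09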